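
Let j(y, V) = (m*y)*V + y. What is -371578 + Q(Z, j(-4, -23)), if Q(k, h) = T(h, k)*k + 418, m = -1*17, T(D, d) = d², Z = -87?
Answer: -1029663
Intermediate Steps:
m = -17
j(y, V) = y - 17*V*y (j(y, V) = (-17*y)*V + y = -17*V*y + y = y - 17*V*y)
Q(k, h) = 418 + k³ (Q(k, h) = k²*k + 418 = k³ + 418 = 418 + k³)
-371578 + Q(Z, j(-4, -23)) = -371578 + (418 + (-87)³) = -371578 + (418 - 658503) = -371578 - 658085 = -1029663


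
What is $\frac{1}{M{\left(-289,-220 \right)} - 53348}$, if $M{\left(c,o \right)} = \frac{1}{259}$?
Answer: $- \frac{259}{13817131} \approx -1.8745 \cdot 10^{-5}$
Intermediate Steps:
$M{\left(c,o \right)} = \frac{1}{259}$
$\frac{1}{M{\left(-289,-220 \right)} - 53348} = \frac{1}{\frac{1}{259} - 53348} = \frac{1}{- \frac{13817131}{259}} = - \frac{259}{13817131}$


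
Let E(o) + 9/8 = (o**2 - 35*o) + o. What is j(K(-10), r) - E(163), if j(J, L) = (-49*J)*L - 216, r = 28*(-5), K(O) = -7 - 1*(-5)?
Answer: -279695/8 ≈ -34962.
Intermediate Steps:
E(o) = -9/8 + o**2 - 34*o (E(o) = -9/8 + ((o**2 - 35*o) + o) = -9/8 + (o**2 - 34*o) = -9/8 + o**2 - 34*o)
K(O) = -2 (K(O) = -7 + 5 = -2)
r = -140
j(J, L) = -216 - 49*J*L (j(J, L) = -49*J*L - 216 = -216 - 49*J*L)
j(K(-10), r) - E(163) = (-216 - 49*(-2)*(-140)) - (-9/8 + 163**2 - 34*163) = (-216 - 13720) - (-9/8 + 26569 - 5542) = -13936 - 1*168207/8 = -13936 - 168207/8 = -279695/8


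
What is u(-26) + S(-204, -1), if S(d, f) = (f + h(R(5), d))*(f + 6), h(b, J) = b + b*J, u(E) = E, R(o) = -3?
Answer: 3014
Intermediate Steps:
h(b, J) = b + J*b
S(d, f) = (6 + f)*(-3 + f - 3*d) (S(d, f) = (f - 3*(1 + d))*(f + 6) = (f + (-3 - 3*d))*(6 + f) = (-3 + f - 3*d)*(6 + f) = (6 + f)*(-3 + f - 3*d))
u(-26) + S(-204, -1) = -26 + (-18 + (-1)**2 - 18*(-204) + 3*(-1) - 3*(-204)*(-1)) = -26 + (-18 + 1 + 3672 - 3 - 612) = -26 + 3040 = 3014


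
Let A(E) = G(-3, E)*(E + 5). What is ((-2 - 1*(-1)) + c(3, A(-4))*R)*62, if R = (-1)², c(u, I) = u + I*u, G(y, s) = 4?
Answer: 868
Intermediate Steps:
A(E) = 20 + 4*E (A(E) = 4*(E + 5) = 4*(5 + E) = 20 + 4*E)
R = 1
((-2 - 1*(-1)) + c(3, A(-4))*R)*62 = ((-2 - 1*(-1)) + (3*(1 + (20 + 4*(-4))))*1)*62 = ((-2 + 1) + (3*(1 + (20 - 16)))*1)*62 = (-1 + (3*(1 + 4))*1)*62 = (-1 + (3*5)*1)*62 = (-1 + 15*1)*62 = (-1 + 15)*62 = 14*62 = 868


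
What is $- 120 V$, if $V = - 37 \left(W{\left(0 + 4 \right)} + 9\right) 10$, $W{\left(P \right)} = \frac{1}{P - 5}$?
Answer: $355200$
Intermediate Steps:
$W{\left(P \right)} = \frac{1}{-5 + P}$
$V = -2960$ ($V = - 37 \left(\frac{1}{-5 + \left(0 + 4\right)} + 9\right) 10 = - 37 \left(\frac{1}{-5 + 4} + 9\right) 10 = - 37 \left(\frac{1}{-1} + 9\right) 10 = - 37 \left(-1 + 9\right) 10 = - 37 \cdot 8 \cdot 10 = \left(-37\right) 80 = -2960$)
$- 120 V = \left(-120\right) \left(-2960\right) = 355200$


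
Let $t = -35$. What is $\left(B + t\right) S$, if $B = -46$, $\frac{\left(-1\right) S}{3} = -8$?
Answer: $-1944$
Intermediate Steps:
$S = 24$ ($S = \left(-3\right) \left(-8\right) = 24$)
$\left(B + t\right) S = \left(-46 - 35\right) 24 = \left(-81\right) 24 = -1944$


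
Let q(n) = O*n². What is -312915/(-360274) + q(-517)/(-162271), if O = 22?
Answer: -2067763068127/58462022254 ≈ -35.369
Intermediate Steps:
q(n) = 22*n²
-312915/(-360274) + q(-517)/(-162271) = -312915/(-360274) + (22*(-517)²)/(-162271) = -312915*(-1/360274) + (22*267289)*(-1/162271) = 312915/360274 + 5880358*(-1/162271) = 312915/360274 - 5880358/162271 = -2067763068127/58462022254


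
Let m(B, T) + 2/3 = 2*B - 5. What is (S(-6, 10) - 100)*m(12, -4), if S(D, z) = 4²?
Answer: -1540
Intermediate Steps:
S(D, z) = 16
m(B, T) = -17/3 + 2*B (m(B, T) = -⅔ + (2*B - 5) = -⅔ + (-5 + 2*B) = -17/3 + 2*B)
(S(-6, 10) - 100)*m(12, -4) = (16 - 100)*(-17/3 + 2*12) = -84*(-17/3 + 24) = -84*55/3 = -1540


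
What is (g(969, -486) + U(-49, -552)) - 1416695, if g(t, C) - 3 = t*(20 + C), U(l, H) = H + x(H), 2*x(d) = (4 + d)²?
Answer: -1718646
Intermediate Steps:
x(d) = (4 + d)²/2
U(l, H) = H + (4 + H)²/2
g(t, C) = 3 + t*(20 + C)
(g(969, -486) + U(-49, -552)) - 1416695 = ((3 + 20*969 - 486*969) + (-552 + (4 - 552)²/2)) - 1416695 = ((3 + 19380 - 470934) + (-552 + (½)*(-548)²)) - 1416695 = (-451551 + (-552 + (½)*300304)) - 1416695 = (-451551 + (-552 + 150152)) - 1416695 = (-451551 + 149600) - 1416695 = -301951 - 1416695 = -1718646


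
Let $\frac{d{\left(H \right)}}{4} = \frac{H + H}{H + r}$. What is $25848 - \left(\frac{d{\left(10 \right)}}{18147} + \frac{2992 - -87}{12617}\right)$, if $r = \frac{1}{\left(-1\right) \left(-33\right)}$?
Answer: $\frac{652965925700043}{25261997123} \approx 25848.0$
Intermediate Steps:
$r = \frac{1}{33} \approx 0.030303$
$d{\left(H \right)} = \frac{8 H}{\frac{1}{33} + H}$ ($d{\left(H \right)} = 4 \frac{H + H}{H + \frac{1}{33}} = 4 \frac{2 H}{\frac{1}{33} + H} = \frac{8 H}{\frac{1}{33} + H}$)
$25848 - \left(\frac{d{\left(10 \right)}}{18147} + \frac{2992 - -87}{12617}\right) = 25848 - \left(\frac{264 \cdot 10 \frac{1}{1 + 33 \cdot 10}}{18147} + \frac{2992 - -87}{12617}\right) = 25848 - \left(264 \cdot 10 \frac{1}{1 + 330} \cdot \frac{1}{18147} + \left(2992 + 87\right) \frac{1}{12617}\right) = 25848 - \left(264 \cdot 10 \cdot \frac{1}{331} \cdot \frac{1}{18147} + 3079 \cdot \frac{1}{12617}\right) = 25848 - \left(264 \cdot 10 \cdot \frac{1}{331} \cdot \frac{1}{18147} + \frac{3079}{12617}\right) = 25848 - \left(\frac{2640}{331} \cdot \frac{1}{18147} + \frac{3079}{12617}\right) = 25848 - \left(\frac{880}{2002219} + \frac{3079}{12617}\right) = 25848 - \frac{6175935261}{25261997123} = \frac{652965925700043}{25261997123}$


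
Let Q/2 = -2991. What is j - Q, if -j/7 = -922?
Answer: 12436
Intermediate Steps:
j = 6454 (j = -7*(-922) = 6454)
Q = -5982 (Q = 2*(-2991) = -5982)
j - Q = 6454 - 1*(-5982) = 6454 + 5982 = 12436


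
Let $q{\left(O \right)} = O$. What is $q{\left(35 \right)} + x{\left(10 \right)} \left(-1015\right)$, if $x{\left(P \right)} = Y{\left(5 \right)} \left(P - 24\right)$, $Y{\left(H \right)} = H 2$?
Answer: $142135$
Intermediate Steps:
$Y{\left(H \right)} = 2 H$
$x{\left(P \right)} = -240 + 10 P$ ($x{\left(P \right)} = 2 \cdot 5 \left(P - 24\right) = 10 \left(-24 + P\right) = -240 + 10 P$)
$q{\left(35 \right)} + x{\left(10 \right)} \left(-1015\right) = 35 + \left(-240 + 10 \cdot 10\right) \left(-1015\right) = 35 + \left(-240 + 100\right) \left(-1015\right) = 35 - -142100 = 35 + 142100 = 142135$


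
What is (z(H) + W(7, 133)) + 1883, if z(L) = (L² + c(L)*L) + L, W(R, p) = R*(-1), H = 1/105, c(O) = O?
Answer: 20683007/11025 ≈ 1876.0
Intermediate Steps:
H = 1/105 ≈ 0.0095238
W(R, p) = -R
z(L) = L + 2*L² (z(L) = (L² + L*L) + L = (L² + L²) + L = 2*L² + L = L + 2*L²)
(z(H) + W(7, 133)) + 1883 = ((1 + 2*(1/105))/105 - 1*7) + 1883 = ((1 + 2/105)/105 - 7) + 1883 = ((1/105)*(107/105) - 7) + 1883 = (107/11025 - 7) + 1883 = -77068/11025 + 1883 = 20683007/11025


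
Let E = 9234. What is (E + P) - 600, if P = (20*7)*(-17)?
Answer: 6254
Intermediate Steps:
P = -2380 (P = 140*(-17) = -2380)
(E + P) - 600 = (9234 - 2380) - 600 = 6854 - 600 = 6254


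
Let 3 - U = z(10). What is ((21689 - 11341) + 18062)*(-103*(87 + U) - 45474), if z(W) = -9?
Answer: -1581613110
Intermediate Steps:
U = 12 (U = 3 - 1*(-9) = 3 + 9 = 12)
((21689 - 11341) + 18062)*(-103*(87 + U) - 45474) = ((21689 - 11341) + 18062)*(-103*(87 + 12) - 45474) = (10348 + 18062)*(-103*99 - 45474) = 28410*(-10197 - 45474) = 28410*(-55671) = -1581613110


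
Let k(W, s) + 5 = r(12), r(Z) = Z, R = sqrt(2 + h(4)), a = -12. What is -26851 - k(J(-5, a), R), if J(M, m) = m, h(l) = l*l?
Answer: -26858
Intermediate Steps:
h(l) = l**2
R = 3*sqrt(2) (R = sqrt(2 + 4**2) = sqrt(2 + 16) = sqrt(18) = 3*sqrt(2) ≈ 4.2426)
k(W, s) = 7 (k(W, s) = -5 + 12 = 7)
-26851 - k(J(-5, a), R) = -26851 - 1*7 = -26851 - 7 = -26858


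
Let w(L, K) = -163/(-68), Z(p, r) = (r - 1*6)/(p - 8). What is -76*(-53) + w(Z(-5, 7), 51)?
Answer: 274067/68 ≈ 4030.4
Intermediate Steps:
Z(p, r) = (-6 + r)/(-8 + p) (Z(p, r) = (r - 6)/(-8 + p) = (-6 + r)/(-8 + p))
w(L, K) = 163/68 (w(L, K) = -163*(-1/68) = 163/68)
-76*(-53) + w(Z(-5, 7), 51) = -76*(-53) + 163/68 = 4028 + 163/68 = 274067/68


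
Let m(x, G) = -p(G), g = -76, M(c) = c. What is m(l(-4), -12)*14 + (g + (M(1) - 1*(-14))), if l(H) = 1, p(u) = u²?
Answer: -2077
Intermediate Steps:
m(x, G) = -G²
m(l(-4), -12)*14 + (g + (M(1) - 1*(-14))) = -1*(-12)²*14 + (-76 + (1 - 1*(-14))) = -1*144*14 + (-76 + (1 + 14)) = -144*14 + (-76 + 15) = -2016 - 61 = -2077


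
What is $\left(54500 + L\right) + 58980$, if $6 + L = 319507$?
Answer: $432981$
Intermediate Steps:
$L = 319501$ ($L = -6 + 319507 = 319501$)
$\left(54500 + L\right) + 58980 = \left(54500 + 319501\right) + 58980 = 374001 + 58980 = 432981$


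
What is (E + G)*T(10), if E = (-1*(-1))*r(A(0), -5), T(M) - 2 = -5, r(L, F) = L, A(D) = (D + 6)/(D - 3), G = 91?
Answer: -267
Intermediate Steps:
A(D) = (6 + D)/(-3 + D)
T(M) = -3 (T(M) = 2 - 5 = -3)
E = -2 (E = (-1*(-1))*((6 + 0)/(-3 + 0)) = 1*(6/(-3)) = 1*(-⅓*6) = 1*(-2) = -2)
(E + G)*T(10) = (-2 + 91)*(-3) = 89*(-3) = -267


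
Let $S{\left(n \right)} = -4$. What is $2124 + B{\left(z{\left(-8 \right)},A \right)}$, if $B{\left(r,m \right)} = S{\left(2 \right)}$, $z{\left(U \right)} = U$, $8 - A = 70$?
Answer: $2120$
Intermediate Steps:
$A = -62$ ($A = 8 - 70 = -62$)
$B{\left(r,m \right)} = -4$
$2124 + B{\left(z{\left(-8 \right)},A \right)} = 2124 - 4 = 2120$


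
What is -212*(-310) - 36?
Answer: 65684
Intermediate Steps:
-212*(-310) - 36 = 65720 - 36 = 65684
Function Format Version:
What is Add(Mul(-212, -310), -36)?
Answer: 65684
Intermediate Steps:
Add(Mul(-212, -310), -36) = Add(65720, -36) = 65684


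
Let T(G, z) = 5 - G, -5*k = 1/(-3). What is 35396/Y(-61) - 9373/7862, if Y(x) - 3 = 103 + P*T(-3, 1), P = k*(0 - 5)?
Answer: 415972213/1218610 ≈ 341.35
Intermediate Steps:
k = 1/15 (k = -⅕/(-3) = -⅕*(-⅓) = 1/15 ≈ 0.066667)
P = -⅓ (P = (0 - 5)/15 = (1/15)*(-5) = -⅓ ≈ -0.33333)
Y(x) = 310/3 (Y(x) = 3 + (103 - (5 - 1*(-3))/3) = 3 + (103 - (5 + 3)/3) = 3 + (103 - ⅓*8) = 3 + (103 - 8/3) = 3 + 301/3 = 310/3)
35396/Y(-61) - 9373/7862 = 35396/(310/3) - 9373/7862 = 35396*(3/310) - 9373*1/7862 = 53094/155 - 9373/7862 = 415972213/1218610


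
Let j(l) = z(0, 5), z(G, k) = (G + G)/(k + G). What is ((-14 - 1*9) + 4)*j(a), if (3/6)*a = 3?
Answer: 0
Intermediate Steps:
a = 6 (a = 2*3 = 6)
z(G, k) = 2*G/(G + k) (z(G, k) = (2*G)/(G + k) = 2*G/(G + k))
j(l) = 0 (j(l) = 2*0/(0 + 5) = 2*0/5 = 2*0*(⅕) = 0)
((-14 - 1*9) + 4)*j(a) = ((-14 - 1*9) + 4)*0 = ((-14 - 9) + 4)*0 = (-23 + 4)*0 = -19*0 = 0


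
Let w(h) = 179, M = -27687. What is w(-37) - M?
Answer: 27866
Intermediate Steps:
w(-37) - M = 179 - 1*(-27687) = 179 + 27687 = 27866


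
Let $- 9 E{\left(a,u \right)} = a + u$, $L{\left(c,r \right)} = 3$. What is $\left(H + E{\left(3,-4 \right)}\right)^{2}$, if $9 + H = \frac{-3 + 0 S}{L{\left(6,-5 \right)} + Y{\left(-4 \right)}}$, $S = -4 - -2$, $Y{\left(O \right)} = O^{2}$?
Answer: $\frac{2393209}{29241} \approx 81.844$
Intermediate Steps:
$S = -2$ ($S = -4 + 2 = -2$)
$E{\left(a,u \right)} = - \frac{a}{9} - \frac{u}{9}$ ($E{\left(a,u \right)} = - \frac{a + u}{9} = - \frac{a}{9} - \frac{u}{9}$)
$H = - \frac{174}{19}$ ($H = -9 + \frac{-3 + 0 \left(-2\right)}{3 + \left(-4\right)^{2}} = -9 + \frac{-3 + 0}{3 + 16} = -9 - \frac{3}{19} = - \frac{174}{19} \approx -9.1579$)
$\left(H + E{\left(3,-4 \right)}\right)^{2} = \left(- \frac{174}{19} - - \frac{1}{9}\right)^{2} = \left(- \frac{174}{19} + \left(- \frac{1}{3} + \frac{4}{9}\right)\right)^{2} = \left(- \frac{174}{19} + \frac{1}{9}\right)^{2} = \left(- \frac{1547}{171}\right)^{2} = \frac{2393209}{29241}$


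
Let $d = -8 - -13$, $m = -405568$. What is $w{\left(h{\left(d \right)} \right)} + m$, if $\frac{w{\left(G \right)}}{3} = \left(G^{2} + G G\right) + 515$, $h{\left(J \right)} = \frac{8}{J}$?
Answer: $- \frac{10100191}{25} \approx -4.0401 \cdot 10^{5}$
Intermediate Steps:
$d = 5$ ($d = -8 + 13 = 5$)
$w{\left(G \right)} = 1545 + 6 G^{2}$ ($w{\left(G \right)} = 3 \left(\left(G^{2} + G G\right) + 515\right) = 3 \left(\left(G^{2} + G^{2}\right) + 515\right) = 3 \left(2 G^{2} + 515\right) = 3 \left(515 + 2 G^{2}\right) = 1545 + 6 G^{2}$)
$w{\left(h{\left(d \right)} \right)} + m = \left(1545 + 6 \left(\frac{8}{5}\right)^{2}\right) - 405568 = \left(1545 + 6 \cdot \frac{64}{25}\right) - 405568 = \left(1545 + \frac{384}{25}\right) - 405568 = \frac{39009}{25} - 405568 = - \frac{10100191}{25}$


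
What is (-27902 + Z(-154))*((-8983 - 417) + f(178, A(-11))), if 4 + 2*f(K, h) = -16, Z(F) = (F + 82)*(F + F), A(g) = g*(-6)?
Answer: 53881660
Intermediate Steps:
A(g) = -6*g
Z(F) = 2*F*(82 + F) (Z(F) = (82 + F)*(2*F) = 2*F*(82 + F))
f(K, h) = -10 (f(K, h) = -2 + (½)*(-16) = -2 - 8 = -10)
(-27902 + Z(-154))*((-8983 - 417) + f(178, A(-11))) = (-27902 + 2*(-154)*(82 - 154))*((-8983 - 417) - 10) = (-27902 + 2*(-154)*(-72))*(-9400 - 10) = (-27902 + 22176)*(-9410) = -5726*(-9410) = 53881660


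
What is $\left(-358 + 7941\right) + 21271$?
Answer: $28854$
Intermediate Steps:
$\left(-358 + 7941\right) + 21271 = 7583 + 21271 = 28854$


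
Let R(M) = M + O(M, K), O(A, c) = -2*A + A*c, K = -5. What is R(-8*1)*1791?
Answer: 85968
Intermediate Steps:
R(M) = -6*M (R(M) = M + M*(-2 - 5) = M + M*(-7) = M - 7*M = -6*M)
R(-8*1)*1791 = -(-48)*1791 = -6*(-8)*1791 = 48*1791 = 85968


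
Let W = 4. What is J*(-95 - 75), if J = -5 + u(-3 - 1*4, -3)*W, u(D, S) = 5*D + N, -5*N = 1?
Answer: 24786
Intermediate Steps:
N = -⅕ (N = -⅕*1 = -⅕ ≈ -0.20000)
u(D, S) = -⅕ + 5*D (u(D, S) = 5*D - ⅕ = -⅕ + 5*D)
J = -729/5 (J = -5 + (-⅕ + 5*(-3 - 1*4))*4 = -5 + (-⅕ + 5*(-3 - 4))*4 = -5 + (-⅕ + 5*(-7))*4 = -5 + (-⅕ - 35)*4 = -5 - 176/5*4 = -5 - 704/5 = -729/5 ≈ -145.80)
J*(-95 - 75) = -729*(-95 - 75)/5 = -729/5*(-170) = 24786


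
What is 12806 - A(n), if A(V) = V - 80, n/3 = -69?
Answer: 13093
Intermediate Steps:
n = -207 (n = 3*(-69) = -207)
A(V) = -80 + V
12806 - A(n) = 12806 - (-80 - 207) = 12806 - 1*(-287) = 12806 + 287 = 13093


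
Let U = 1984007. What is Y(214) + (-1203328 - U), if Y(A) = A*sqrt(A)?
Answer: -3187335 + 214*sqrt(214) ≈ -3.1842e+6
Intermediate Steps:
Y(A) = A**(3/2)
Y(214) + (-1203328 - U) = 214**(3/2) + (-1203328 - 1*1984007) = 214*sqrt(214) + (-1203328 - 1984007) = 214*sqrt(214) - 3187335 = -3187335 + 214*sqrt(214)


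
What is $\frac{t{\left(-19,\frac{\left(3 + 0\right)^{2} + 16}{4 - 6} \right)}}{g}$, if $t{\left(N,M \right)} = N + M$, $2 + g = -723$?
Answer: $\frac{63}{1450} \approx 0.043448$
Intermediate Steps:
$g = -725$ ($g = -2 - 723 = -725$)
$t{\left(N,M \right)} = M + N$
$\frac{t{\left(-19,\frac{\left(3 + 0\right)^{2} + 16}{4 - 6} \right)}}{g} = \frac{\frac{\left(3 + 0\right)^{2} + 16}{4 - 6} - 19}{-725} = \left(\frac{3^{2} + 16}{-2} - 19\right) \left(- \frac{1}{725}\right) = \left(\left(9 + 16\right) \left(- \frac{1}{2}\right) - 19\right) \left(- \frac{1}{725}\right) = \left(25 \left(- \frac{1}{2}\right) - 19\right) \left(- \frac{1}{725}\right) = \left(- \frac{25}{2} - 19\right) \left(- \frac{1}{725}\right) = \left(- \frac{63}{2}\right) \left(- \frac{1}{725}\right) = \frac{63}{1450}$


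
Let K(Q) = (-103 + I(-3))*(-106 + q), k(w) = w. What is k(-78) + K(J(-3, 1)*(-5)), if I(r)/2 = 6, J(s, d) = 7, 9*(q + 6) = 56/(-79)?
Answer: 7196150/711 ≈ 10121.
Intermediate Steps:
q = -4322/711 (q = -6 + (56/(-79))/9 = -6 + (56*(-1/79))/9 = -6 + (⅑)*(-56/79) = -6 - 56/711 = -4322/711 ≈ -6.0788)
I(r) = 12 (I(r) = 2*6 = 12)
K(Q) = 7251608/711 (K(Q) = (-103 + 12)*(-106 - 4322/711) = -91*(-79688/711) = 7251608/711)
k(-78) + K(J(-3, 1)*(-5)) = -78 + 7251608/711 = 7196150/711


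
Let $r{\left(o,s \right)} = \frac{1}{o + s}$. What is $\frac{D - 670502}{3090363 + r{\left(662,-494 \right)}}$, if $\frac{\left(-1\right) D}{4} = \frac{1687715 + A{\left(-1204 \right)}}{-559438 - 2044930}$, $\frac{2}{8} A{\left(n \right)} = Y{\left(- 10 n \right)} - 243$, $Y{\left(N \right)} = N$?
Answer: $- \frac{18335383637802}{84508646471405} \approx -0.21696$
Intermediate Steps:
$A{\left(n \right)} = -972 - 40 n$ ($A{\left(n \right)} = 4 \left(- 10 n - 243\right) = 4 \left(-243 - 10 n\right) = -972 - 40 n$)
$D = \frac{1734903}{651092}$ ($D = - 4 \frac{1687715 - -47188}{-559438 - 2044930} = - 4 \frac{1687715 + \left(-972 + 48160\right)}{-2604368} = - 4 \left(1687715 + 47188\right) \left(- \frac{1}{2604368}\right) = - 4 \cdot 1734903 \left(- \frac{1}{2604368}\right) = \left(-4\right) \left(- \frac{1734903}{2604368}\right) = \frac{1734903}{651092} \approx 2.6646$)
$\frac{D - 670502}{3090363 + r{\left(662,-494 \right)}} = \frac{\frac{1734903}{651092} - 670502}{3090363 + \frac{1}{662 - 494}} = - \frac{436556753281}{651092 \left(3090363 + \frac{1}{168}\right)} = - \frac{436556753281}{651092 \cdot \frac{519180985}{168}} = \left(- \frac{436556753281}{651092}\right) \frac{168}{519180985} = - \frac{18335383637802}{84508646471405}$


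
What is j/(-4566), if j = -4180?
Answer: 2090/2283 ≈ 0.91546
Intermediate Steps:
j/(-4566) = -4180/(-4566) = -4180*(-1/4566) = 2090/2283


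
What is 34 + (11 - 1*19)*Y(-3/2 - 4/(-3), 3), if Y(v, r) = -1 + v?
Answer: 130/3 ≈ 43.333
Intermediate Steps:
34 + (11 - 1*19)*Y(-3/2 - 4/(-3), 3) = 34 + (11 - 1*19)*(-1 + (-3/2 - 4/(-3))) = 34 + (11 - 19)*(-1 + (-3*½ - 4*(-⅓))) = 34 - 8*(-1 + (-3/2 + 4/3)) = 34 - 8*(-1 - ⅙) = 34 - 8*(-7/6) = 34 + 28/3 = 130/3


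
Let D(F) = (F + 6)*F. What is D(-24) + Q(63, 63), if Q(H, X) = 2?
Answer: 434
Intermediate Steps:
D(F) = F*(6 + F) (D(F) = (6 + F)*F = F*(6 + F))
D(-24) + Q(63, 63) = -24*(6 - 24) + 2 = -24*(-18) + 2 = 432 + 2 = 434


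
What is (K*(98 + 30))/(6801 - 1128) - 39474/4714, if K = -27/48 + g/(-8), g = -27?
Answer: -37039827/4457087 ≈ -8.3103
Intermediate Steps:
K = 45/16 (K = -27/48 - 27/(-8) = -27*1/48 - 27*(-1/8) = -9/16 + 27/8 = 45/16 ≈ 2.8125)
(K*(98 + 30))/(6801 - 1128) - 39474/4714 = (45*(98 + 30)/16)/(6801 - 1128) - 39474/4714 = ((45/16)*128)/5673 - 39474*1/4714 = 360*(1/5673) - 19737/2357 = 120/1891 - 19737/2357 = -37039827/4457087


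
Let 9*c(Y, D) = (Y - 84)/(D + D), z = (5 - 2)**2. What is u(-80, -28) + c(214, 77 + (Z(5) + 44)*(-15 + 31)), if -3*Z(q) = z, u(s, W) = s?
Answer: -527695/6597 ≈ -79.990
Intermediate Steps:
z = 9 (z = 3**2 = 9)
Z(q) = -3 (Z(q) = -1/3*9 = -3)
c(Y, D) = (-84 + Y)/(18*D) (c(Y, D) = ((Y - 84)/(D + D))/9 = ((-84 + Y)/((2*D)))/9 = ((-84 + Y)*(1/(2*D)))/9 = ((-84 + Y)/(2*D))/9 = (-84 + Y)/(18*D))
u(-80, -28) + c(214, 77 + (Z(5) + 44)*(-15 + 31)) = -80 + (-84 + 214)/(18*(77 + (-3 + 44)*(-15 + 31))) = -80 + (1/18)*130/(77 + 41*16) = -80 + (1/18)*130/(77 + 656) = -80 + (1/18)*130/733 = -80 + (1/18)*(1/733)*130 = -80 + 65/6597 = -527695/6597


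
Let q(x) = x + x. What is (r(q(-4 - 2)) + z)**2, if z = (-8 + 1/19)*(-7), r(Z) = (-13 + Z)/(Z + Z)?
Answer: 667860649/207936 ≈ 3211.9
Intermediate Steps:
q(x) = 2*x
r(Z) = (-13 + Z)/(2*Z) (r(Z) = (-13 + Z)/((2*Z)) = (-13 + Z)*(1/(2*Z)) = (-13 + Z)/(2*Z))
z = 1057/19 (z = (-8 + 1/19)*(-7) = -151/19*(-7) = 1057/19 ≈ 55.632)
(r(q(-4 - 2)) + z)**2 = ((-13 + 2*(-4 - 2))/(2*((2*(-4 - 2)))) + 1057/19)**2 = ((-13 + 2*(-6))/(2*((2*(-6)))) + 1057/19)**2 = ((1/2)*(-13 - 12)/(-12) + 1057/19)**2 = ((1/2)*(-1/12)*(-25) + 1057/19)**2 = (25/24 + 1057/19)**2 = (25843/456)**2 = 667860649/207936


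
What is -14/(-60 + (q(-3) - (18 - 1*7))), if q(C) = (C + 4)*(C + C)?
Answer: 2/11 ≈ 0.18182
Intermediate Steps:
q(C) = 2*C*(4 + C) (q(C) = (4 + C)*(2*C) = 2*C*(4 + C))
-14/(-60 + (q(-3) - (18 - 1*7))) = -14/(-60 + (2*(-3)*(4 - 3) - (18 - 1*7))) = -14/(-60 + (2*(-3)*1 - (18 - 7))) = -14/(-60 + (-6 - 1*11)) = -14/(-60 + (-6 - 11)) = -14/(-60 - 17) = -14/(-77) = -14*(-1/77) = 2/11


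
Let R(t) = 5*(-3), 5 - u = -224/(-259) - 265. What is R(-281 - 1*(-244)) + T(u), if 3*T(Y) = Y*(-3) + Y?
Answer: -21581/111 ≈ -194.42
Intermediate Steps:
u = 9958/37 (u = 5 - (-224/(-259) - 265) = 5 - (-224*(-1/259) - 265) = 5 - (32/37 - 265) = 5 - 1*(-9773/37) = 5 + 9773/37 = 9958/37 ≈ 269.14)
T(Y) = -2*Y/3 (T(Y) = (Y*(-3) + Y)/3 = (-3*Y + Y)/3 = (-2*Y)/3 = -2*Y/3)
R(t) = -15
R(-281 - 1*(-244)) + T(u) = -15 - ⅔*9958/37 = -15 - 19916/111 = -21581/111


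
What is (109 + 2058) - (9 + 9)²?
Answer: 1843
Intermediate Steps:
(109 + 2058) - (9 + 9)² = 2167 - 1*18² = 2167 - 1*324 = 2167 - 324 = 1843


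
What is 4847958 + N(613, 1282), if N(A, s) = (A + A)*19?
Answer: 4871252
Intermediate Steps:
N(A, s) = 38*A (N(A, s) = (2*A)*19 = 38*A)
4847958 + N(613, 1282) = 4847958 + 38*613 = 4847958 + 23294 = 4871252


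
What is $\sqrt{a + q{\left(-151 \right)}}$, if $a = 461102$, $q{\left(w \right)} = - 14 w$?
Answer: $4 \sqrt{28951} \approx 680.6$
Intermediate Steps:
$\sqrt{a + q{\left(-151 \right)}} = \sqrt{461102 - -2114} = \sqrt{461102 + 2114} = \sqrt{463216} = 4 \sqrt{28951}$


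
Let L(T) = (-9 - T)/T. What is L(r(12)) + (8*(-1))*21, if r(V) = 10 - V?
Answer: -329/2 ≈ -164.50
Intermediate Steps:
L(T) = (-9 - T)/T
L(r(12)) + (8*(-1))*21 = (-9 - (10 - 1*12))/(10 - 1*12) + (8*(-1))*21 = (-9 - (10 - 12))/(10 - 12) - 8*21 = (-9 - 1*(-2))/(-2) - 168 = -(-9 + 2)/2 - 168 = -1/2*(-7) - 168 = 7/2 - 168 = -329/2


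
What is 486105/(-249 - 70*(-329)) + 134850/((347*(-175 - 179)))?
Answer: 9440024690/466395413 ≈ 20.240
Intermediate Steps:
486105/(-249 - 70*(-329)) + 134850/((347*(-175 - 179))) = 486105/(-249 + 23030) + 134850/((347*(-354))) = 486105/22781 + 134850/(-122838) = 486105*(1/22781) + 134850*(-1/122838) = 486105/22781 - 22475/20473 = 9440024690/466395413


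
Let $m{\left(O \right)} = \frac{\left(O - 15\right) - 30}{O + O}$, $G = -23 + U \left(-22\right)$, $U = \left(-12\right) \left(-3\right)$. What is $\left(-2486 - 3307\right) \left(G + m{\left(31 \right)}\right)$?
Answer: $\frac{146400696}{31} \approx 4.7226 \cdot 10^{6}$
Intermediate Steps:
$U = 36$
$G = -815$ ($G = -23 + 36 \left(-22\right) = -23 - 792 = -815$)
$m{\left(O \right)} = \frac{-45 + O}{2 O}$ ($m{\left(O \right)} = \frac{\left(-15 + O\right) - 30}{2 O} = \left(-45 + O\right) \frac{1}{2 O} = \frac{-45 + O}{2 O}$)
$\left(-2486 - 3307\right) \left(G + m{\left(31 \right)}\right) = \left(-2486 - 3307\right) \left(-815 + \frac{-45 + 31}{2 \cdot 31}\right) = - 5793 \left(-815 + \frac{1}{2} \cdot \frac{1}{31} \left(-14\right)\right) = - 5793 \left(-815 - \frac{7}{31}\right) = \left(-5793\right) \left(- \frac{25272}{31}\right) = \frac{146400696}{31}$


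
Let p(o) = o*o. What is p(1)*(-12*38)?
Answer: -456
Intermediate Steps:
p(o) = o²
p(1)*(-12*38) = 1²*(-12*38) = 1*(-456) = -456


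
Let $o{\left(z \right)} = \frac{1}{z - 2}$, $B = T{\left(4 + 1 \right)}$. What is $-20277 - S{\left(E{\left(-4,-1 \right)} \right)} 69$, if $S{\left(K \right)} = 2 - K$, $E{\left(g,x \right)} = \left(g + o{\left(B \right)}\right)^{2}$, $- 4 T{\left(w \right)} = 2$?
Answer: $- \frac{476979}{25} \approx -19079.0$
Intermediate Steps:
$T{\left(w \right)} = - \frac{1}{2}$ ($T{\left(w \right)} = \left(- \frac{1}{4}\right) 2 = - \frac{1}{2}$)
$B = - \frac{1}{2} \approx -0.5$
$o{\left(z \right)} = \frac{1}{-2 + z}$
$E{\left(g,x \right)} = \left(- \frac{2}{5} + g\right)^{2}$ ($E{\left(g,x \right)} = \left(g + \frac{1}{-2 - \frac{1}{2}}\right)^{2} = \left(g + \frac{1}{- \frac{5}{2}}\right)^{2} = \left(g - \frac{2}{5}\right)^{2} = \left(- \frac{2}{5} + g\right)^{2}$)
$-20277 - S{\left(E{\left(-4,-1 \right)} \right)} 69 = -20277 - \left(2 - \frac{\left(-2 + 5 \left(-4\right)\right)^{2}}{25}\right) 69 = -20277 - \left(2 - \frac{\left(-2 - 20\right)^{2}}{25}\right) 69 = -20277 - \left(2 - \frac{\left(-22\right)^{2}}{25}\right) 69 = -20277 - \left(2 - \frac{1}{25} \cdot 484\right) 69 = -20277 - \left(2 - \frac{484}{25}\right) 69 = -20277 - \left(- \frac{434}{25}\right) 69 = -20277 - - \frac{29946}{25} = -20277 + \frac{29946}{25} = - \frac{476979}{25}$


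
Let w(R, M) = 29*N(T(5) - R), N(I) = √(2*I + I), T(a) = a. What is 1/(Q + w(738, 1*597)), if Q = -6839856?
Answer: -2279952/15594543983365 - 29*I*√2199/46783631950095 ≈ -1.462e-7 - 2.9068e-11*I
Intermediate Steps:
N(I) = √3*√I (N(I) = √(3*I) = √3*√I)
w(R, M) = 29*√3*√(5 - R) (w(R, M) = 29*(√3*√(5 - R)) = 29*√3*√(5 - R))
1/(Q + w(738, 1*597)) = 1/(-6839856 + 29*√(15 - 3*738)) = 1/(-6839856 + 29*√(15 - 2214)) = 1/(-6839856 + 29*√(-2199)) = 1/(-6839856 + 29*(I*√2199)) = 1/(-6839856 + 29*I*√2199)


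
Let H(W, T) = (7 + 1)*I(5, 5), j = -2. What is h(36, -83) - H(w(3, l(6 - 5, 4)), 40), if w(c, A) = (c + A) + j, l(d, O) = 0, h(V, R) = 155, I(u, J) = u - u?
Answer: 155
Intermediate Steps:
I(u, J) = 0
w(c, A) = -2 + A + c (w(c, A) = (c + A) - 2 = (A + c) - 2 = -2 + A + c)
H(W, T) = 0 (H(W, T) = (7 + 1)*0 = 8*0 = 0)
h(36, -83) - H(w(3, l(6 - 5, 4)), 40) = 155 - 1*0 = 155 + 0 = 155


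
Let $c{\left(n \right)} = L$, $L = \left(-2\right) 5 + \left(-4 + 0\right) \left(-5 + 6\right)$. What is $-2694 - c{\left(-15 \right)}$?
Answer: $-2680$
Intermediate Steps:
$L = -14$ ($L = -10 - 4 = -14$)
$c{\left(n \right)} = -14$
$-2694 - c{\left(-15 \right)} = -2694 - -14 = -2694 + 14 = -2680$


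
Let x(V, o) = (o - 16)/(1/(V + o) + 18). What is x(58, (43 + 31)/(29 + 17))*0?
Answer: 0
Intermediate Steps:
x(V, o) = (-16 + o)/(18 + 1/(V + o))
x(58, (43 + 31)/(29 + 17))*0 = ((((43 + 31)/(29 + 17))² - 16*58 - 16*(43 + 31)/(29 + 17) + 58*((43 + 31)/(29 + 17)))/(1 + 18*58 + 18*((43 + 31)/(29 + 17))))*0 = (((74/46)² - 928 - 1184/46 + 58*(74/46))/(1 + 1044 + 18*(74/46)))*0 = (((74*(1/46))² - 928 - 1184/46 + 58*(74*(1/46)))/(1 + 1044 + 18*(74*(1/46))))*0 = (((37/23)² - 928 - 16*37/23 + 58*(37/23))/(1 + 1044 + 18*(37/23)))*0 = ((1369/529 - 928 - 592/23 + 2146/23)/(1 + 1044 + 666/23))*0 = (-453801/529/(24701/23))*0 = ((23/24701)*(-453801/529))*0 = -453801/568123*0 = 0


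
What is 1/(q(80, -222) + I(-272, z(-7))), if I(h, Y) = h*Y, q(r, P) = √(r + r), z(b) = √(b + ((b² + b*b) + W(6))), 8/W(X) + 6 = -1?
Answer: 7/(4*(-68*√4403 + 7*√10)) ≈ -0.00038975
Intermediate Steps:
W(X) = -8/7 (W(X) = 8/(-6 - 1) = 8/(-7) = 8*(-⅐) = -8/7)
z(b) = √(-8/7 + b + 2*b²) (z(b) = √(b + ((b² + b*b) - 8/7)) = √(b + ((b² + b²) - 8/7)) = √(b + (2*b² - 8/7)) = √(b + (-8/7 + 2*b²)) = √(-8/7 + b + 2*b²))
q(r, P) = √2*√r (q(r, P) = √(2*r) = √2*√r)
I(h, Y) = Y*h
1/(q(80, -222) + I(-272, z(-7))) = 1/(√2*√80 + (√(-56 + 49*(-7) + 98*(-7)²)/7)*(-272)) = 1/(√2*(4*√5) + (√(-56 - 343 + 98*49)/7)*(-272)) = 1/(4*√10 + (√(-56 - 343 + 4802)/7)*(-272)) = 1/(4*√10 + (√4403/7)*(-272)) = 1/(4*√10 - 272*√4403/7)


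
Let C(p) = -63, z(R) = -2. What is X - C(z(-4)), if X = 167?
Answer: 230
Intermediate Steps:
X - C(z(-4)) = 167 - 1*(-63) = 167 + 63 = 230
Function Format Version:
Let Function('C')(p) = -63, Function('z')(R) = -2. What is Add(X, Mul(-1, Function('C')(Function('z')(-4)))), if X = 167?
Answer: 230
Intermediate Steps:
Add(X, Mul(-1, Function('C')(Function('z')(-4)))) = Add(167, Mul(-1, -63)) = Add(167, 63) = 230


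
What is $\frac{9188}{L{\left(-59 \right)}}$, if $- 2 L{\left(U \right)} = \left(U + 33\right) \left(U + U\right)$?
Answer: $- \frac{4594}{767} \approx -5.9896$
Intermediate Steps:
$L{\left(U \right)} = - U \left(33 + U\right)$ ($L{\left(U \right)} = - \frac{\left(U + 33\right) \left(U + U\right)}{2} = - \frac{\left(33 + U\right) 2 U}{2} = - \frac{2 U \left(33 + U\right)}{2} = - U \left(33 + U\right)$)
$\frac{9188}{L{\left(-59 \right)}} = \frac{9188}{\left(-1\right) \left(-59\right) \left(33 - 59\right)} = \frac{9188}{\left(-1\right) \left(-59\right) \left(-26\right)} = \frac{9188}{-1534} = 9188 \left(- \frac{1}{1534}\right) = - \frac{4594}{767}$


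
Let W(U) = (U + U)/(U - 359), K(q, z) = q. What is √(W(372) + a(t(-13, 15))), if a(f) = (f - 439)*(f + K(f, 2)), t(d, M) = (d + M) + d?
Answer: 2*√420693/13 ≈ 99.786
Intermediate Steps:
t(d, M) = M + 2*d (t(d, M) = (M + d) + d = M + 2*d)
W(U) = 2*U/(-359 + U) (W(U) = (2*U)/(-359 + U) = 2*U/(-359 + U))
a(f) = 2*f*(-439 + f) (a(f) = (f - 439)*(f + f) = (-439 + f)*(2*f) = 2*f*(-439 + f))
√(W(372) + a(t(-13, 15))) = √(2*372/(-359 + 372) + 2*(15 + 2*(-13))*(-439 + (15 + 2*(-13)))) = √(2*372/13 + 2*(15 - 26)*(-439 + (15 - 26))) = √(2*372*(1/13) + 2*(-11)*(-439 - 11)) = √(744/13 + 2*(-11)*(-450)) = √(744/13 + 9900) = √(129444/13) = 2*√420693/13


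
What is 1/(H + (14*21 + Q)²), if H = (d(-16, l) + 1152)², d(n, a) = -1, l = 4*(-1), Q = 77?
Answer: 1/1462442 ≈ 6.8379e-7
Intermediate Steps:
l = -4
H = 1324801 (H = (-1 + 1152)² = 1151² = 1324801)
1/(H + (14*21 + Q)²) = 1/(1324801 + (14*21 + 77)²) = 1/(1324801 + (294 + 77)²) = 1/(1324801 + 371²) = 1/(1324801 + 137641) = 1/1462442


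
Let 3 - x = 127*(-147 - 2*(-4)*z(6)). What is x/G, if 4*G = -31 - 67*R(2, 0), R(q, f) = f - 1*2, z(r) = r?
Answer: 50304/103 ≈ 488.39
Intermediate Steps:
R(q, f) = -2 + f (R(q, f) = f - 2 = -2 + f)
G = 103/4 (G = (-31 - 67*(-2 + 0))/4 = (-31 - 67*(-2))/4 = (-31 + 134)/4 = (¼)*103 = 103/4 ≈ 25.750)
x = 12576 (x = 3 - 127*(-147 - 2*(-4)*6) = 3 - 127*(-147 - (-8)*6) = 3 - 127*(-147 - 1*(-48)) = 3 - 127*(-147 + 48) = 3 - 127*(-99) = 3 - 1*(-12573) = 3 + 12573 = 12576)
x/G = 12576/(103/4) = 12576*(4/103) = 50304/103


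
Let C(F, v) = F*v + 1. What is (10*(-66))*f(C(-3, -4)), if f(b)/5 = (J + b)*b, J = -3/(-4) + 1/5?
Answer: -598455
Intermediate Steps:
J = 19/20 (J = -3*(-1/4) + 1*(1/5) = 3/4 + 1/5 = 19/20 ≈ 0.95000)
C(F, v) = 1 + F*v
f(b) = 5*b*(19/20 + b) (f(b) = 5*((19/20 + b)*b) = 5*(b*(19/20 + b)) = 5*b*(19/20 + b))
(10*(-66))*f(C(-3, -4)) = (10*(-66))*((1 - 3*(-4))*(19 + 20*(1 - 3*(-4)))/4) = -165*(1 + 12)*(19 + 20*(1 + 12)) = -165*13*(19 + 20*13) = -165*13*(19 + 260) = -165*13*279 = -660*3627/4 = -598455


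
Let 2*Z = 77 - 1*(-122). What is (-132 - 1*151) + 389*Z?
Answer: 76845/2 ≈ 38423.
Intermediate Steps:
Z = 199/2 (Z = (77 - 1*(-122))/2 = (77 + 122)/2 = (½)*199 = 199/2 ≈ 99.500)
(-132 - 1*151) + 389*Z = (-132 - 1*151) + 389*(199/2) = (-132 - 151) + 77411/2 = -283 + 77411/2 = 76845/2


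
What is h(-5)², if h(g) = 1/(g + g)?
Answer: 1/100 ≈ 0.010000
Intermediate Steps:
h(g) = 1/(2*g)
h(-5)² = ((½)/(-5))² = ((½)*(-⅕))² = (-⅒)² = 1/100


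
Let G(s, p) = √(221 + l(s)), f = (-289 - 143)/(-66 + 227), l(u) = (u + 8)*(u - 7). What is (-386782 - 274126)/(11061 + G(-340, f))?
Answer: -203063983/3395286 + 826135*√57/3395286 ≈ -57.971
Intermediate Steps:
l(u) = (-7 + u)*(8 + u) (l(u) = (8 + u)*(-7 + u) = (-7 + u)*(8 + u))
f = -432/161 ≈ -2.6832
G(s, p) = √(165 + s + s²) (G(s, p) = √(221 + (-56 + s + s²)) = √(165 + s + s²))
(-386782 - 274126)/(11061 + G(-340, f)) = (-386782 - 274126)/(11061 + √(165 - 340 + (-340)²)) = -660908/(11061 + √(165 - 340 + 115600)) = -660908/(11061 + √115425) = -660908/(11061 + 45*√57)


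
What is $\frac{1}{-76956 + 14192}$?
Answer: $- \frac{1}{62764} \approx -1.5933 \cdot 10^{-5}$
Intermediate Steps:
$\frac{1}{-76956 + 14192} = \frac{1}{-62764} = - \frac{1}{62764}$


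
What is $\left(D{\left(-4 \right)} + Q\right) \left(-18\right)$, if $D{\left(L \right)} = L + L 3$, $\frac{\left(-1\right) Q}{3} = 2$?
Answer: $396$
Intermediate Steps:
$Q = -6$ ($Q = \left(-3\right) 2 = -6$)
$D{\left(L \right)} = 4 L$ ($D{\left(L \right)} = L + 3 L = 4 L$)
$\left(D{\left(-4 \right)} + Q\right) \left(-18\right) = \left(4 \left(-4\right) - 6\right) \left(-18\right) = \left(-16 - 6\right) \left(-18\right) = \left(-22\right) \left(-18\right) = 396$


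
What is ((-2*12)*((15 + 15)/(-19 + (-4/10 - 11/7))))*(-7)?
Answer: -88200/367 ≈ -240.33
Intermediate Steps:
((-2*12)*((15 + 15)/(-19 + (-4/10 - 11/7))))*(-7) = -720/(-19 + (-4*1/10 - 11*1/7))*(-7) = -720/(-19 + (-2/5 - 11/7))*(-7) = -720/(-19 - 69/35)*(-7) = -720/(-734/35)*(-7) = -720*(-35)/734*(-7) = -24*(-525/367)*(-7) = (12600/367)*(-7) = -88200/367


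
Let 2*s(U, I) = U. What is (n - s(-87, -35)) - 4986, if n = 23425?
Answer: 36965/2 ≈ 18483.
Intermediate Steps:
s(U, I) = U/2
(n - s(-87, -35)) - 4986 = (23425 - (-87)/2) - 4986 = (23425 - 1*(-87/2)) - 4986 = (23425 + 87/2) - 4986 = 46937/2 - 4986 = 36965/2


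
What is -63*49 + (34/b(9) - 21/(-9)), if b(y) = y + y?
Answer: -27745/9 ≈ -3082.8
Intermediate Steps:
b(y) = 2*y
-63*49 + (34/b(9) - 21/(-9)) = -63*49 + (34/((2*9)) - 21/(-9)) = -3087 + (34/18 - 21*(-1/9)) = -3087 + (34*(1/18) + 7/3) = -3087 + (17/9 + 7/3) = -3087 + 38/9 = -27745/9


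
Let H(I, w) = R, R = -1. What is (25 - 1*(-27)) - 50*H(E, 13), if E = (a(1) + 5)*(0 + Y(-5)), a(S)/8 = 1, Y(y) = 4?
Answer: 102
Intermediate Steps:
a(S) = 8 (a(S) = 8*1 = 8)
E = 52 (E = (8 + 5)*(0 + 4) = 13*4 = 52)
H(I, w) = -1
(25 - 1*(-27)) - 50*H(E, 13) = (25 - 1*(-27)) - 50*(-1) = (25 + 27) + 50 = 52 + 50 = 102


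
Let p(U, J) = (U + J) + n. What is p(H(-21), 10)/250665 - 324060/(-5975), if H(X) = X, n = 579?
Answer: 3249355748/59908935 ≈ 54.238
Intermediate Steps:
p(U, J) = 579 + J + U (p(U, J) = (U + J) + 579 = (J + U) + 579 = 579 + J + U)
p(H(-21), 10)/250665 - 324060/(-5975) = (579 + 10 - 21)/250665 - 324060/(-5975) = 568*(1/250665) - 324060*(-1/5975) = 568/250665 + 64812/1195 = 3249355748/59908935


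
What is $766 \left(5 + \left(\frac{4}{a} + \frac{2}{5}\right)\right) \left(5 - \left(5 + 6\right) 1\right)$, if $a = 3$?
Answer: $- \frac{154732}{5} \approx -30946.0$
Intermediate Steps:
$766 \left(5 + \left(\frac{4}{a} + \frac{2}{5}\right)\right) \left(5 - \left(5 + 6\right) 1\right) = 766 \left(5 + \left(\frac{4}{3} + \frac{2}{5}\right)\right) \left(5 - \left(5 + 6\right) 1\right) = 766 \left(5 + \left(4 \cdot \frac{1}{3} + 2 \cdot \frac{1}{5}\right)\right) \left(5 - 11 \cdot 1\right) = 766 \left(5 + \left(\frac{4}{3} + \frac{2}{5}\right)\right) \left(5 - 11\right) = 766 \left(5 + \frac{26}{15}\right) \left(5 - 11\right) = 766 \cdot \frac{101}{15} \left(-6\right) = 766 \left(- \frac{202}{5}\right) = - \frac{154732}{5}$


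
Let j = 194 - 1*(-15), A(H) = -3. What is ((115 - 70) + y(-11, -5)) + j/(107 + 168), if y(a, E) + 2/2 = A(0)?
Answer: 1044/25 ≈ 41.760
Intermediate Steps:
y(a, E) = -4 (y(a, E) = -1 - 3 = -4)
j = 209 (j = 194 + 15 = 209)
((115 - 70) + y(-11, -5)) + j/(107 + 168) = ((115 - 70) - 4) + 209/(107 + 168) = (45 - 4) + 209/275 = 41 + (1/275)*209 = 41 + 19/25 = 1044/25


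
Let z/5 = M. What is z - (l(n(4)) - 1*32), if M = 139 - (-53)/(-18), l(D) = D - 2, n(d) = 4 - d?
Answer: 12857/18 ≈ 714.28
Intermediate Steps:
l(D) = -2 + D
M = 2449/18 (M = 139 - (-53)*(-1)/18 = 139 - 1*53/18 = 139 - 53/18 = 2449/18 ≈ 136.06)
z = 12245/18 (z = 5*(2449/18) = 12245/18 ≈ 680.28)
z - (l(n(4)) - 1*32) = 12245/18 - ((-2 + (4 - 1*4)) - 1*32) = 12245/18 - ((-2 + (4 - 4)) - 32) = 12245/18 - ((-2 + 0) - 32) = 12245/18 - (-2 - 32) = 12245/18 - 1*(-34) = 12245/18 + 34 = 12857/18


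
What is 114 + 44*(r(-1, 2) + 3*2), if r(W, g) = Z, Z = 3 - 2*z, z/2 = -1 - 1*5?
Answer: 1566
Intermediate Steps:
z = -12 (z = 2*(-1 - 1*5) = 2*(-1 - 5) = 2*(-6) = -12)
Z = 27 (Z = 3 - 2*(-12) = 3 + 24 = 27)
r(W, g) = 27
114 + 44*(r(-1, 2) + 3*2) = 114 + 44*(27 + 3*2) = 114 + 44*(27 + 6) = 114 + 44*33 = 114 + 1452 = 1566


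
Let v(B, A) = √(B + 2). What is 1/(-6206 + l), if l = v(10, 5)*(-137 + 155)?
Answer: -3103/19255274 - 9*√3/9627637 ≈ -0.00016277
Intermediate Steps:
v(B, A) = √(2 + B)
l = 36*√3 (l = √(2 + 10)*(-137 + 155) = √12*18 = (2*√3)*18 = 36*√3 ≈ 62.354)
1/(-6206 + l) = 1/(-6206 + 36*√3)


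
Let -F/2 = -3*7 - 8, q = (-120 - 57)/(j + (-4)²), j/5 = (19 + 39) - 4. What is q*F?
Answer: -5133/143 ≈ -35.895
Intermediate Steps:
j = 270 (j = 5*((19 + 39) - 4) = 5*(58 - 4) = 5*54 = 270)
q = -177/286 (q = (-120 - 57)/(270 + (-4)²) = -177/(270 + 16) = -177/286 ≈ -0.61888)
F = 58 (F = -2*(-3*7 - 8) = -2*(-21 - 8) = -2*(-29) = 58)
q*F = -177/286*58 = -5133/143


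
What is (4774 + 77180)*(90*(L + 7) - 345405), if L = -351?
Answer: -30844617210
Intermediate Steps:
(4774 + 77180)*(90*(L + 7) - 345405) = (4774 + 77180)*(90*(-351 + 7) - 345405) = 81954*(90*(-344) - 345405) = 81954*(-30960 - 345405) = 81954*(-376365) = -30844617210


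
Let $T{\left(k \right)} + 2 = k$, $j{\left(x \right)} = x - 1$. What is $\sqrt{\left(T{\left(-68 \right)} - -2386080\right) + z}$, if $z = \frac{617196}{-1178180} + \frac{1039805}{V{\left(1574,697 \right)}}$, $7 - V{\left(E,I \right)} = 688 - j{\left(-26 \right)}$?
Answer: $\frac{\sqrt{25924751130653434522095}}{104268930} \approx 1544.2$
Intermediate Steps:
$j{\left(x \right)} = -1 + x$
$T{\left(k \right)} = -2 + k$
$V{\left(E,I \right)} = -708$ ($V{\left(E,I \right)} = 7 - \left(688 - \left(-1 - 26\right)\right) = 7 - \left(688 - -27\right) = 7 - \left(688 + 27\right) = 7 - 715 = -708$)
$z = - \frac{306378607417}{208537860}$ ($z = \frac{617196}{-1178180} + \frac{1039805}{-708} = 617196 \left(- \frac{1}{1178180}\right) + 1039805 \left(- \frac{1}{708}\right) = - \frac{154299}{294545} - \frac{1039805}{708} = - \frac{306378607417}{208537860} \approx -1469.2$)
$\sqrt{\left(T{\left(-68 \right)} - -2386080\right) + z} = \sqrt{\left(\left(-2 - 68\right) - -2386080\right) - \frac{306378607417}{208537860}} = \sqrt{\left(-70 + 2386080\right) - \frac{306378607417}{208537860}} = \sqrt{2386010 - \frac{306378607417}{208537860}} = \sqrt{\frac{497267040731183}{208537860}} = \frac{\sqrt{25924751130653434522095}}{104268930}$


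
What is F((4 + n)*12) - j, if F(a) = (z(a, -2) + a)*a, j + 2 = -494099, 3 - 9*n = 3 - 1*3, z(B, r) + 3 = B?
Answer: 499353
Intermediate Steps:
z(B, r) = -3 + B
n = ⅓ (n = ⅓ - (3 - 1*3)/9 = ⅓ - (3 - 3)/9 = ⅓ - ⅑*0 = ⅓ + 0 = ⅓ ≈ 0.33333)
j = -494101 (j = -2 - 494099 = -494101)
F(a) = a*(-3 + 2*a) (F(a) = ((-3 + a) + a)*a = (-3 + 2*a)*a = a*(-3 + 2*a))
F((4 + n)*12) - j = ((4 + ⅓)*12)*(-3 + 2*((4 + ⅓)*12)) - 1*(-494101) = ((13/3)*12)*(-3 + 2*((13/3)*12)) + 494101 = 52*(-3 + 2*52) + 494101 = 52*(-3 + 104) + 494101 = 52*101 + 494101 = 5252 + 494101 = 499353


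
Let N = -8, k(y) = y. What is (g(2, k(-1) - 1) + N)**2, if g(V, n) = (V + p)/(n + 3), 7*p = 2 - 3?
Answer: 1849/49 ≈ 37.735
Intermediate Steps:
p = -1/7 (p = (2 - 3)/7 = (1/7)*(-1) = -1/7 ≈ -0.14286)
g(V, n) = (-1/7 + V)/(3 + n) (g(V, n) = (V - 1/7)/(n + 3) = (-1/7 + V)/(3 + n))
(g(2, k(-1) - 1) + N)**2 = ((-1/7 + 2)/(3 + (-1 - 1)) - 8)**2 = ((13/7)/(3 - 2) - 8)**2 = ((13/7)/1 - 8)**2 = (1*(13/7) - 8)**2 = (13/7 - 8)**2 = (-43/7)**2 = 1849/49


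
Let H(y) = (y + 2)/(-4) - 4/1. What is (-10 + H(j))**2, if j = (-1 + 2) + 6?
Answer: 4225/16 ≈ 264.06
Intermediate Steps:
j = 7 (j = 1 + 6 = 7)
H(y) = -9/2 - y/4 (H(y) = (2 + y)*(-1/4) - 4*1 = (-1/2 - y/4) - 4 = -9/2 - y/4)
(-10 + H(j))**2 = (-10 + (-9/2 - 1/4*7))**2 = (-10 + (-9/2 - 7/4))**2 = (-10 - 25/4)**2 = (-65/4)**2 = 4225/16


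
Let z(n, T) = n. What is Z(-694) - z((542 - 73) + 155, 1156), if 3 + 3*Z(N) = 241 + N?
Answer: -776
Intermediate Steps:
Z(N) = 238/3 + N/3 (Z(N) = -1 + (241 + N)/3 = -1 + (241/3 + N/3) = 238/3 + N/3)
Z(-694) - z((542 - 73) + 155, 1156) = (238/3 + (1/3)*(-694)) - ((542 - 73) + 155) = (238/3 - 694/3) - (469 + 155) = -152 - 1*624 = -152 - 624 = -776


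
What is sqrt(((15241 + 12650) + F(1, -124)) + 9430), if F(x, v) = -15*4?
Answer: sqrt(37261) ≈ 193.03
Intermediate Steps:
F(x, v) = -60
sqrt(((15241 + 12650) + F(1, -124)) + 9430) = sqrt(((15241 + 12650) - 60) + 9430) = sqrt((27891 - 60) + 9430) = sqrt(27831 + 9430) = sqrt(37261)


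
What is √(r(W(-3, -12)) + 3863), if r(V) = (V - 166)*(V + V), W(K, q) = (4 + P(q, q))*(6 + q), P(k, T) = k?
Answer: I*√7465 ≈ 86.4*I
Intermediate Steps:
W(K, q) = (4 + q)*(6 + q)
r(V) = 2*V*(-166 + V) (r(V) = (-166 + V)*(2*V) = 2*V*(-166 + V))
√(r(W(-3, -12)) + 3863) = √(2*(24 + (-12)² + 10*(-12))*(-166 + (24 + (-12)² + 10*(-12))) + 3863) = √(2*(24 + 144 - 120)*(-166 + (24 + 144 - 120)) + 3863) = √(2*48*(-166 + 48) + 3863) = √(2*48*(-118) + 3863) = √(-11328 + 3863) = √(-7465) = I*√7465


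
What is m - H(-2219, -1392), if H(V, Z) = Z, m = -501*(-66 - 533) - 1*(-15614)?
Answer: 317105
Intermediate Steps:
m = 315713 (m = -501*(-599) + 15614 = 300099 + 15614 = 315713)
m - H(-2219, -1392) = 315713 - 1*(-1392) = 315713 + 1392 = 317105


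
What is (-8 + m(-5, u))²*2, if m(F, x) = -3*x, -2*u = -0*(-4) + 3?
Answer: 49/2 ≈ 24.500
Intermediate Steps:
u = -3/2 (u = -(-0*(-4) + 3)/2 = -(-1*0 + 3)/2 = -(0 + 3)/2 = -½*3 = -3/2 ≈ -1.5000)
(-8 + m(-5, u))²*2 = (-8 - 3*(-3/2))²*2 = (-8 + 9/2)²*2 = (-7/2)²*2 = (49/4)*2 = 49/2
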